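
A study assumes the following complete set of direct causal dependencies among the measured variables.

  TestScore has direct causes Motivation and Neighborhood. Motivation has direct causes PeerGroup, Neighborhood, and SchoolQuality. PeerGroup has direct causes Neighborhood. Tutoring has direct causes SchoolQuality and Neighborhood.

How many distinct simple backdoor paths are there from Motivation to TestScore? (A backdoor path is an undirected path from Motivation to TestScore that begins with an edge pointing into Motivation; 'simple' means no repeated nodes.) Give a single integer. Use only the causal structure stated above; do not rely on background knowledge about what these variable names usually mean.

3

A backdoor path from Motivation to TestScore is any simple undirected path whose first edge points into Motivation (i.e. leaves Motivation via a parent).
Parents of Motivation: {Neighborhood, PeerGroup, SchoolQuality}.
Enumerating:
  P1: Motivation <- Neighborhood -> TestScore
  P2: Motivation <- SchoolQuality -> Tutoring <- Neighborhood -> TestScore
  P3: Motivation <- PeerGroup <- Neighborhood -> TestScore
That exhausts the simple backdoor paths. Count: 3.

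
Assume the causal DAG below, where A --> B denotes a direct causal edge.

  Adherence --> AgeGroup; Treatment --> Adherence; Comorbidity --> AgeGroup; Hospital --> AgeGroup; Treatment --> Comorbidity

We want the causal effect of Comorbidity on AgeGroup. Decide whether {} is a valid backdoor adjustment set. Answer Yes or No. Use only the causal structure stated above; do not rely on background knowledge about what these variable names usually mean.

No

Backdoor paths from Comorbidity to AgeGroup (paths whose first edge points into Comorbidity):
  P1: Comorbidity <- Treatment -> Adherence -> AgeGroup
Condition 1 (no descendant of Comorbidity in the set): holds — descendants of Comorbidity are {AgeGroup}; none are in {}.
Condition 2 (every backdoor path blocked by {}):
  P1: open — no interior node is in the conditioning set.
{} does not satisfy the backdoor criterion.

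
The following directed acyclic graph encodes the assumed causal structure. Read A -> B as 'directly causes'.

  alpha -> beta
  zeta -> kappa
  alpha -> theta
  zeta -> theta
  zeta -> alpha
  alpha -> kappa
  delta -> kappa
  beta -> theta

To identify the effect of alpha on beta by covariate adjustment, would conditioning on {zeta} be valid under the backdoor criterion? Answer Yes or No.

Yes

Backdoor paths from alpha to beta (paths whose first edge points into alpha):
  P1: alpha <- zeta -> theta <- beta
Condition 1 (no descendant of alpha in the set): holds — descendants of alpha are {beta, kappa, theta}; none are in {zeta}.
Condition 2 (every backdoor path blocked by {zeta}):
  P1: blocked at fork node zeta ∈ conditioning set.
{zeta} satisfies the backdoor criterion.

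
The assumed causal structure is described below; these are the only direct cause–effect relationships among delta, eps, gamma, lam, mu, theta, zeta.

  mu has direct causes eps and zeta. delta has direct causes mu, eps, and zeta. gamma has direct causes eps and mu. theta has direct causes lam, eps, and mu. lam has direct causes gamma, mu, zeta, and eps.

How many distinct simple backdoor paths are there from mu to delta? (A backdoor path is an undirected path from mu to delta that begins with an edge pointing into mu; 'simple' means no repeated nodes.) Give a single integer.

A backdoor path from mu to delta is any simple undirected path whose first edge points into mu (i.e. leaves mu via a parent).
Parents of mu: {eps, zeta}.
Enumerating:
  P1: mu <- zeta -> delta
  P2: mu <- zeta -> lam <- eps -> delta
  P3: mu <- zeta -> lam <- gamma <- eps -> delta
  P4: mu <- zeta -> lam -> theta <- eps -> delta
  P5: mu <- eps -> gamma -> lam <- zeta -> delta
  P6: mu <- eps -> delta
  P7: mu <- eps -> lam <- zeta -> delta
  P8: mu <- eps -> theta <- lam <- zeta -> delta
That exhausts the simple backdoor paths. Count: 8.

8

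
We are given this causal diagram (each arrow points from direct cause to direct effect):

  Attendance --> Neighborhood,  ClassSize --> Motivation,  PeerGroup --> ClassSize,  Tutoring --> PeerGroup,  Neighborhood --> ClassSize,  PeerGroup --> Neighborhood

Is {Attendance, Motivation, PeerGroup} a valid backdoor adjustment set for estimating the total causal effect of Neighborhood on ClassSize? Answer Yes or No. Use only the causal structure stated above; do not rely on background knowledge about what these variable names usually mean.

No

Backdoor paths from Neighborhood to ClassSize (paths whose first edge points into Neighborhood):
  P1: Neighborhood <- PeerGroup -> ClassSize
Condition 1 (no descendant of Neighborhood in the set): FAILS — Motivation is a descendant of Neighborhood.
Condition 2 (every backdoor path blocked by {Attendance, Motivation, PeerGroup}):
  P1: blocked at fork node PeerGroup ∈ conditioning set.
{Attendance, Motivation, PeerGroup} does not satisfy the backdoor criterion.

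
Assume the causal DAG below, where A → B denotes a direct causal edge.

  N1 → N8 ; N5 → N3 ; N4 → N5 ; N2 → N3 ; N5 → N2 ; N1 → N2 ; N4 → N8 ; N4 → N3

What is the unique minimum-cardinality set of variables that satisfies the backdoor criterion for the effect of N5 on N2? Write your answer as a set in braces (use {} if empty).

{}

Variables eligible for adjustment (non-descendants of N5, excluding N5 and N2): {N1, N4, N8}.
Backdoor paths from N5 to N2:
  P1: N5 <- N4 -> N8 <- N1 -> N2
  P2: N5 <- N4 -> N3 <- N2
Each backdoor path contains an unconditioned collider, so every path is already blocked with the empty conditioning set:
  P1: blocked at collider N8 (neither it nor any descendant is in the conditioning set).
  P2: blocked at collider N3 (neither it nor any descendant is in the conditioning set).
The empty set is therefore the unique smallest valid set.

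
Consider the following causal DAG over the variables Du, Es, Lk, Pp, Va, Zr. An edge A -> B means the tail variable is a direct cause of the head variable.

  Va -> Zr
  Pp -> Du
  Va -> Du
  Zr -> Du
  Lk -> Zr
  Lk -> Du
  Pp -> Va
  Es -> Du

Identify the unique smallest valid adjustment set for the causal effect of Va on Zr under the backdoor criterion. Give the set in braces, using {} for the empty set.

{}

Variables eligible for adjustment (non-descendants of Va, excluding Va and Zr): {Es, Lk, Pp}.
Backdoor paths from Va to Zr:
  P1: Va <- Pp -> Du <- Lk -> Zr
  P2: Va <- Pp -> Du <- Zr
Each backdoor path contains an unconditioned collider, so every path is already blocked with the empty conditioning set:
  P1: blocked at collider Du (neither it nor any descendant is in the conditioning set).
  P2: blocked at collider Du (neither it nor any descendant is in the conditioning set).
The empty set is therefore the unique smallest valid set.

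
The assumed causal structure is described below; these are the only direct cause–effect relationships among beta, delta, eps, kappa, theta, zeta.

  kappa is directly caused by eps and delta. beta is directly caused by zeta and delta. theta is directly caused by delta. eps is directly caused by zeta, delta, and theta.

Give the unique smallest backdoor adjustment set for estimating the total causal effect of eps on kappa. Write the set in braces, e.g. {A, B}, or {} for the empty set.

{delta}

Variables eligible for adjustment (non-descendants of eps, excluding eps and kappa): {beta, delta, theta, zeta}.
Backdoor paths from eps to kappa:
  P1: eps <- zeta -> beta <- delta -> kappa
  P2: eps <- delta -> kappa
  P3: eps <- theta <- delta -> kappa
The empty set is not sufficient: P2 (eps <- delta -> kappa) has no collider blocking it and no conditioned non-collider, so it is open.
Try {delta}:
  P1: blocked at collider beta (neither it nor any descendant is in the conditioning set).
  P2: blocked at fork node delta ∈ conditioning set.
  P3: blocked at fork node delta ∈ conditioning set.
{delta} contains no descendant of eps and blocks every backdoor path.
No other singleton works — e.g. {zeta} leaves P2 open — so {delta} is the unique smallest valid adjustment set.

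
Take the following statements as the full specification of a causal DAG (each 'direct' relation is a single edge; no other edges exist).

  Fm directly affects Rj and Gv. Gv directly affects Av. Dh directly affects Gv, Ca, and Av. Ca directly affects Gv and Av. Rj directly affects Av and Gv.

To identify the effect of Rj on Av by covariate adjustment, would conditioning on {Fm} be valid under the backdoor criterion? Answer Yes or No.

Yes

Backdoor paths from Rj to Av (paths whose first edge points into Rj):
  P1: Rj <- Fm -> Gv <- Dh -> Ca -> Av
  P2: Rj <- Fm -> Gv <- Dh -> Av
  P3: Rj <- Fm -> Gv <- Ca <- Dh -> Av
  P4: Rj <- Fm -> Gv <- Ca -> Av
  P5: Rj <- Fm -> Gv -> Av
Condition 1 (no descendant of Rj in the set): holds — descendants of Rj are {Av, Gv}; none are in {Fm}.
Condition 2 (every backdoor path blocked by {Fm}):
  P1: blocked at fork node Fm ∈ conditioning set.
  P2: blocked at fork node Fm ∈ conditioning set.
  P3: blocked at fork node Fm ∈ conditioning set.
  P4: blocked at fork node Fm ∈ conditioning set.
  P5: blocked at fork node Fm ∈ conditioning set.
{Fm} satisfies the backdoor criterion.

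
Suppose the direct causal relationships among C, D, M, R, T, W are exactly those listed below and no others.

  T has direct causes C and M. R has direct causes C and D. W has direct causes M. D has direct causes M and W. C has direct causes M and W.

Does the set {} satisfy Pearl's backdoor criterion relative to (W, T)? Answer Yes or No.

Backdoor paths from W to T (paths whose first edge points into W):
  P1: W <- M -> D -> R <- C -> T
  P2: W <- M -> C -> T
  P3: W <- M -> T
Condition 1 (no descendant of W in the set): holds — descendants of W are {C, D, R, T}; none are in {}.
Condition 2 (every backdoor path blocked by {}):
  P1: blocked at collider R (neither it nor any descendant is in the conditioning set).
  P2: open — no interior node is in the conditioning set.
  P3: open — no interior node is in the conditioning set.
{} does not satisfy the backdoor criterion.

No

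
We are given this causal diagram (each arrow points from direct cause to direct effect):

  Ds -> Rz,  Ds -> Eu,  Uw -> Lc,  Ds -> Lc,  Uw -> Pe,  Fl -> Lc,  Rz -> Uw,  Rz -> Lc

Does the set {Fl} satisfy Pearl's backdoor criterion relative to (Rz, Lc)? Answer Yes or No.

No

Backdoor paths from Rz to Lc (paths whose first edge points into Rz):
  P1: Rz <- Ds -> Lc
Condition 1 (no descendant of Rz in the set): holds — descendants of Rz are {Lc, Pe, Uw}; none are in {Fl}.
Condition 2 (every backdoor path blocked by {Fl}):
  P1: open — no interior node is in the conditioning set.
{Fl} does not satisfy the backdoor criterion.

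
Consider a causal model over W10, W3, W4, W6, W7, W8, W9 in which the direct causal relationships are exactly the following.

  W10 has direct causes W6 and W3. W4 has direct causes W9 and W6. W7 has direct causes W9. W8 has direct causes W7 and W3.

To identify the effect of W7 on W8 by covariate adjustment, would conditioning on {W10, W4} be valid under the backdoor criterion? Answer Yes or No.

No

Backdoor paths from W7 to W8 (paths whose first edge points into W7):
  P1: W7 <- W9 -> W4 <- W6 -> W10 <- W3 -> W8
Condition 1 (no descendant of W7 in the set): holds — descendants of W7 are {W8}; none are in {W10, W4}.
Condition 2 (every backdoor path blocked by {W10, W4}):
  P1: open — collider(s) W4, W10 are conditioned on (or have a conditioned descendant) and no non-collider on the path is in the set.
{W10, W4} does not satisfy the backdoor criterion.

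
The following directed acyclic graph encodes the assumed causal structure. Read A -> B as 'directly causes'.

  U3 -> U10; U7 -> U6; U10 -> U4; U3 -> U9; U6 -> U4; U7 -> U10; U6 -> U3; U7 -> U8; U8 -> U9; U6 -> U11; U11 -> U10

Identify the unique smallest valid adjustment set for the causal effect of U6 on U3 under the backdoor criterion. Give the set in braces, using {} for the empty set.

Variables eligible for adjustment (non-descendants of U6, excluding U6 and U3): {U7, U8}.
Backdoor paths from U6 to U3:
  P1: U6 <- U7 -> U8 -> U9 <- U3
  P2: U6 <- U7 -> U10 <- U3
Each backdoor path contains an unconditioned collider, so every path is already blocked with the empty conditioning set:
  P1: blocked at collider U9 (neither it nor any descendant is in the conditioning set).
  P2: blocked at collider U10 (neither it nor any descendant is in the conditioning set).
The empty set is therefore the unique smallest valid set.

{}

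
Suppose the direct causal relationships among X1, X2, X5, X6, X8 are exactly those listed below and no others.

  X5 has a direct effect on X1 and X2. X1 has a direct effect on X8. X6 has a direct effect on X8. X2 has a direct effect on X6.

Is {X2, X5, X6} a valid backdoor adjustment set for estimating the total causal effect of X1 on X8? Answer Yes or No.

Yes

Backdoor paths from X1 to X8 (paths whose first edge points into X1):
  P1: X1 <- X5 -> X2 -> X6 -> X8
Condition 1 (no descendant of X1 in the set): holds — descendants of X1 are {X8}; none are in {X2, X5, X6}.
Condition 2 (every backdoor path blocked by {X2, X5, X6}):
  P1: blocked at fork node X5 ∈ conditioning set.
{X2, X5, X6} satisfies the backdoor criterion.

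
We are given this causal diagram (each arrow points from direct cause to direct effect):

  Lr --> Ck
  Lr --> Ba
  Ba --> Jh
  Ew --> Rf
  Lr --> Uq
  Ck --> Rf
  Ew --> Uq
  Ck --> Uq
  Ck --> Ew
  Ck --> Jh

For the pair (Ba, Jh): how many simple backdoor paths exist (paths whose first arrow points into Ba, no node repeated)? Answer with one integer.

4

A backdoor path from Ba to Jh is any simple undirected path whose first edge points into Ba (i.e. leaves Ba via a parent).
Parents of Ba: {Lr}.
Enumerating:
  P1: Ba <- Lr -> Ck -> Jh
  P2: Ba <- Lr -> Uq <- Ck -> Jh
  P3: Ba <- Lr -> Uq <- Ew <- Ck -> Jh
  P4: Ba <- Lr -> Uq <- Ew -> Rf <- Ck -> Jh
That exhausts the simple backdoor paths. Count: 4.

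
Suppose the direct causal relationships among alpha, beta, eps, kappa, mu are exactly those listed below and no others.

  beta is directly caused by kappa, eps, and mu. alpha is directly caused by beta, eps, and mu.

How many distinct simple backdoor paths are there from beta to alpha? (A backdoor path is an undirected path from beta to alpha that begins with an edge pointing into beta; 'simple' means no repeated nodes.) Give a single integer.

2

A backdoor path from beta to alpha is any simple undirected path whose first edge points into beta (i.e. leaves beta via a parent).
Parents of beta: {eps, kappa, mu}.
Enumerating:
  P1: beta <- mu -> alpha
  P2: beta <- eps -> alpha
That exhausts the simple backdoor paths. Count: 2.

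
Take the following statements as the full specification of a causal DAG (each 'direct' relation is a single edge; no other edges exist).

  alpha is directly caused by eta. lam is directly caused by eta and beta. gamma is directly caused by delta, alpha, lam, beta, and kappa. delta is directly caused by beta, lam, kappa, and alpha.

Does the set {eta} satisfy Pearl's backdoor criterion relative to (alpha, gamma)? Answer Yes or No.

Yes

Backdoor paths from alpha to gamma (paths whose first edge points into alpha):
  P1: alpha <- eta -> lam <- beta -> delta <- kappa -> gamma
  P2: alpha <- eta -> lam <- beta -> delta -> gamma
  P3: alpha <- eta -> lam <- beta -> gamma
  P4: alpha <- eta -> lam -> delta <- beta -> gamma
  P5: alpha <- eta -> lam -> delta <- kappa -> gamma
  P6: alpha <- eta -> lam -> delta -> gamma
  P7: alpha <- eta -> lam -> gamma
Condition 1 (no descendant of alpha in the set): holds — descendants of alpha are {delta, gamma}; none are in {eta}.
Condition 2 (every backdoor path blocked by {eta}):
  P1: blocked at fork node eta ∈ conditioning set.
  P2: blocked at fork node eta ∈ conditioning set.
  P3: blocked at fork node eta ∈ conditioning set.
  P4: blocked at fork node eta ∈ conditioning set.
  P5: blocked at fork node eta ∈ conditioning set.
  P6: blocked at fork node eta ∈ conditioning set.
  P7: blocked at fork node eta ∈ conditioning set.
{eta} satisfies the backdoor criterion.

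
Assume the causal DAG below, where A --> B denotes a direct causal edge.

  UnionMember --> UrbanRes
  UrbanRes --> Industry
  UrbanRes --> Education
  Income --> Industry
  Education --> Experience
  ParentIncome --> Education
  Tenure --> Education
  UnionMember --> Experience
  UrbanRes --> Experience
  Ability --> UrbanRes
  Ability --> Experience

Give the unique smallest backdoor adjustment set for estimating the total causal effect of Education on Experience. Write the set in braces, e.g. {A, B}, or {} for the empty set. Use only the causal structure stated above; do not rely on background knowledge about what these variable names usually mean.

Variables eligible for adjustment (non-descendants of Education, excluding Education and Experience): {Ability, Income, Industry, ParentIncome, Tenure, UnionMember, UrbanRes}.
Backdoor paths from Education to Experience:
  P1: Education <- UrbanRes <- Ability -> Experience
  P2: Education <- UrbanRes <- UnionMember -> Experience
  P3: Education <- UrbanRes -> Experience
The empty set is not sufficient: P1 (Education <- UrbanRes <- Ability -> Experience) has no collider blocking it and no conditioned non-collider, so it is open.
Try {UrbanRes}:
  P1: blocked at chain node UrbanRes ∈ conditioning set.
  P2: blocked at chain node UrbanRes ∈ conditioning set.
  P3: blocked at fork node UrbanRes ∈ conditioning set.
{UrbanRes} contains no descendant of Education and blocks every backdoor path.
No other singleton works — e.g. {Ability} leaves P2 open — so {UrbanRes} is the unique smallest valid adjustment set.

{UrbanRes}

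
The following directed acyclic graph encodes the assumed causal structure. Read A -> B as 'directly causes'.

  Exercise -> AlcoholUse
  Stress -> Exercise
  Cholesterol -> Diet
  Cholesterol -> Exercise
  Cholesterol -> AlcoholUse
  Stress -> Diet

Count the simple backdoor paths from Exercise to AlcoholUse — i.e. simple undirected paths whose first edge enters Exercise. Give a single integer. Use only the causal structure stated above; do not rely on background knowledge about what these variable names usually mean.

A backdoor path from Exercise to AlcoholUse is any simple undirected path whose first edge points into Exercise (i.e. leaves Exercise via a parent).
Parents of Exercise: {Cholesterol, Stress}.
Enumerating:
  P1: Exercise <- Stress -> Diet <- Cholesterol -> AlcoholUse
  P2: Exercise <- Cholesterol -> AlcoholUse
That exhausts the simple backdoor paths. Count: 2.

2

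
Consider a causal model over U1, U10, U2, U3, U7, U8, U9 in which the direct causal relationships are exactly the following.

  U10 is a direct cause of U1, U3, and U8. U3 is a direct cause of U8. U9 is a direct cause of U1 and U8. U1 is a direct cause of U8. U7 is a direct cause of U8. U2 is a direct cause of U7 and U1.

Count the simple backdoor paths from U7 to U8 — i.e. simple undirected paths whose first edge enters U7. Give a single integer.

4

A backdoor path from U7 to U8 is any simple undirected path whose first edge points into U7 (i.e. leaves U7 via a parent).
Parents of U7: {U2}.
Enumerating:
  P1: U7 <- U2 -> U1 <- U9 -> U8
  P2: U7 <- U2 -> U1 <- U10 -> U3 -> U8
  P3: U7 <- U2 -> U1 <- U10 -> U8
  P4: U7 <- U2 -> U1 -> U8
That exhausts the simple backdoor paths. Count: 4.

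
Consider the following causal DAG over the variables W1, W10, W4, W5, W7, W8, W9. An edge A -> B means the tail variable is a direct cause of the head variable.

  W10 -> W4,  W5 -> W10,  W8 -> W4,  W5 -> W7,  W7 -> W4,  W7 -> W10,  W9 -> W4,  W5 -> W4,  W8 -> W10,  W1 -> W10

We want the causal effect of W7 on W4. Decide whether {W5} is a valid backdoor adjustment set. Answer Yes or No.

Yes

Backdoor paths from W7 to W4 (paths whose first edge points into W7):
  P1: W7 <- W5 -> W10 <- W8 -> W4
  P2: W7 <- W5 -> W10 -> W4
  P3: W7 <- W5 -> W4
Condition 1 (no descendant of W7 in the set): holds — descendants of W7 are {W10, W4}; none are in {W5}.
Condition 2 (every backdoor path blocked by {W5}):
  P1: blocked at fork node W5 ∈ conditioning set.
  P2: blocked at fork node W5 ∈ conditioning set.
  P3: blocked at fork node W5 ∈ conditioning set.
{W5} satisfies the backdoor criterion.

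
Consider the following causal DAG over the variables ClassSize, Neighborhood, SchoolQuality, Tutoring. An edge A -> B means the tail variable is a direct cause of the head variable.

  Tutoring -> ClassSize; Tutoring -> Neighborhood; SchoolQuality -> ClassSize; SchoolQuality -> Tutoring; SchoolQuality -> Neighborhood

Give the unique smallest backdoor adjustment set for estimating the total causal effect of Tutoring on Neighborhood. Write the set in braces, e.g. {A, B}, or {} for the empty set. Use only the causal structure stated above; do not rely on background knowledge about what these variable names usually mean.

Variables eligible for adjustment (non-descendants of Tutoring, excluding Tutoring and Neighborhood): {SchoolQuality}.
Backdoor paths from Tutoring to Neighborhood:
  P1: Tutoring <- SchoolQuality -> Neighborhood
The empty set is not sufficient: P1 (Tutoring <- SchoolQuality -> Neighborhood) has no collider blocking it and no conditioned non-collider, so it is open.
Try {SchoolQuality}:
  P1: blocked at fork node SchoolQuality ∈ conditioning set.
{SchoolQuality} contains no descendant of Tutoring and blocks every backdoor path.
{SchoolQuality} is the unique smallest valid adjustment set.

{SchoolQuality}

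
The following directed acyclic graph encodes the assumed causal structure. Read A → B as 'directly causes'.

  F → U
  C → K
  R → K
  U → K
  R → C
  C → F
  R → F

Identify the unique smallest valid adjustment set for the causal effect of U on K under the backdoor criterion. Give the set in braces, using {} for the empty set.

{F}

Variables eligible for adjustment (non-descendants of U, excluding U and K): {C, F, R}.
Backdoor paths from U to K:
  P1: U <- F <- R -> C -> K
  P2: U <- F <- R -> K
  P3: U <- F <- C <- R -> K
  P4: U <- F <- C -> K
The empty set is not sufficient: P1 (U <- F <- R -> C -> K) has no collider blocking it and no conditioned non-collider, so it is open.
Try {F}:
  P1: blocked at chain node F ∈ conditioning set.
  P2: blocked at chain node F ∈ conditioning set.
  P3: blocked at chain node F ∈ conditioning set.
  P4: blocked at chain node F ∈ conditioning set.
{F} contains no descendant of U and blocks every backdoor path.
No other singleton works — e.g. {R} leaves P4 open — so {F} is the unique smallest valid adjustment set.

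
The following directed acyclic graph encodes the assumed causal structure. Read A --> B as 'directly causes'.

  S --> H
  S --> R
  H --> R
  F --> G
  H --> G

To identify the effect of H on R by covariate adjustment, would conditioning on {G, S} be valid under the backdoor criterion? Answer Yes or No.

No

Backdoor paths from H to R (paths whose first edge points into H):
  P1: H <- S -> R
Condition 1 (no descendant of H in the set): FAILS — G is a descendant of H.
Condition 2 (every backdoor path blocked by {G, S}):
  P1: blocked at fork node S ∈ conditioning set.
{G, S} does not satisfy the backdoor criterion.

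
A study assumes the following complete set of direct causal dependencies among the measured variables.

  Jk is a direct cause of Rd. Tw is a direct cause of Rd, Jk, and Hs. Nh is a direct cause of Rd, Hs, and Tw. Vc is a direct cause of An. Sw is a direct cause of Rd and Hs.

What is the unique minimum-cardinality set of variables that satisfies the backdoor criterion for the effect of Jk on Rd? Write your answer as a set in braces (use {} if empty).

{Tw}

Variables eligible for adjustment (non-descendants of Jk, excluding Jk and Rd): {An, Hs, Nh, Sw, Tw, Vc}.
Backdoor paths from Jk to Rd:
  P1: Jk <- Tw <- Nh -> Hs <- Sw -> Rd
  P2: Jk <- Tw <- Nh -> Rd
  P3: Jk <- Tw -> Hs <- Sw -> Rd
  P4: Jk <- Tw -> Hs <- Nh -> Rd
  P5: Jk <- Tw -> Rd
The empty set is not sufficient: P2 (Jk <- Tw <- Nh -> Rd) has no collider blocking it and no conditioned non-collider, so it is open.
Try {Tw}:
  P1: blocked at chain node Tw ∈ conditioning set.
  P2: blocked at chain node Tw ∈ conditioning set.
  P3: blocked at fork node Tw ∈ conditioning set.
  P4: blocked at fork node Tw ∈ conditioning set.
  P5: blocked at fork node Tw ∈ conditioning set.
{Tw} contains no descendant of Jk and blocks every backdoor path.
No other singleton works — e.g. {Sw} leaves P2 open — so {Tw} is the unique smallest valid adjustment set.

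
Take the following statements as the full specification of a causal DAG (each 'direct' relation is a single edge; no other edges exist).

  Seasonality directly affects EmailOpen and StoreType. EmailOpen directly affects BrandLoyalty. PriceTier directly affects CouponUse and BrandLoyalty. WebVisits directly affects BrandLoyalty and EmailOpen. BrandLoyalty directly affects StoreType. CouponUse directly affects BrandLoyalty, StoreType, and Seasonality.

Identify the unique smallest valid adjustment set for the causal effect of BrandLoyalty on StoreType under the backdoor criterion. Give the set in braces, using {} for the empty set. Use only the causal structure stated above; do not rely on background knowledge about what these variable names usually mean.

Variables eligible for adjustment (non-descendants of BrandLoyalty, excluding BrandLoyalty and StoreType): {CouponUse, EmailOpen, PriceTier, Seasonality, WebVisits}.
Backdoor paths from BrandLoyalty to StoreType:
  P1: BrandLoyalty <- PriceTier -> CouponUse -> Seasonality -> StoreType
  P2: BrandLoyalty <- PriceTier -> CouponUse -> StoreType
  P3: BrandLoyalty <- CouponUse -> Seasonality -> StoreType
  P4: BrandLoyalty <- CouponUse -> StoreType
  P5: BrandLoyalty <- WebVisits -> EmailOpen <- Seasonality <- CouponUse -> StoreType
  P6: BrandLoyalty <- WebVisits -> EmailOpen <- Seasonality -> StoreType
  P7: BrandLoyalty <- EmailOpen <- Seasonality <- CouponUse -> StoreType
  P8: BrandLoyalty <- EmailOpen <- Seasonality -> StoreType
The empty set is not sufficient: P1 (BrandLoyalty <- PriceTier -> CouponUse -> Seasonality -> StoreType) has no collider blocking it and no conditioned non-collider, so it is open.
Try {CouponUse, Seasonality}:
  P1: blocked at chain node CouponUse ∈ conditioning set.
  P2: blocked at chain node CouponUse ∈ conditioning set.
  P3: blocked at fork node CouponUse ∈ conditioning set.
  P4: blocked at fork node CouponUse ∈ conditioning set.
  P5: blocked at collider EmailOpen (neither it nor any descendant is in the conditioning set).
  P6: blocked at collider EmailOpen (neither it nor any descendant is in the conditioning set).
  P7: blocked at chain node Seasonality ∈ conditioning set.
  P8: blocked at fork node Seasonality ∈ conditioning set.
{CouponUse, Seasonality} contains no descendant of BrandLoyalty and blocks every backdoor path.
Every element of {CouponUse, Seasonality} is needed (dropping CouponUse leaves P2 open; dropping Seasonality leaves P8 open), so no proper subset is valid.
Among all size-2 subsets of the eligible variables, only {CouponUse, Seasonality} blocks every backdoor path, so it is the unique smallest valid adjustment set.

{CouponUse, Seasonality}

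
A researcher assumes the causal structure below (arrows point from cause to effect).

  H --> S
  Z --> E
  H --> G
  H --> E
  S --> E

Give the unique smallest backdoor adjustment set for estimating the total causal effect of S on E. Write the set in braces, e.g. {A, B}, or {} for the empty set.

Variables eligible for adjustment (non-descendants of S, excluding S and E): {G, H, Z}.
Backdoor paths from S to E:
  P1: S <- H -> E
The empty set is not sufficient: P1 (S <- H -> E) has no collider blocking it and no conditioned non-collider, so it is open.
Try {H}:
  P1: blocked at fork node H ∈ conditioning set.
{H} contains no descendant of S and blocks every backdoor path.
No other singleton works — e.g. {Z} leaves P1 open — so {H} is the unique smallest valid adjustment set.

{H}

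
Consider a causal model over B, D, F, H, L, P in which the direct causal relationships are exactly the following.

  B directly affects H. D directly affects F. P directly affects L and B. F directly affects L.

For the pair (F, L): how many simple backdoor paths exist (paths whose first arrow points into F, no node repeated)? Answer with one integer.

A backdoor path from F to L is any simple undirected path whose first edge points into F (i.e. leaves F via a parent).
Parents of F: {D}.
No simple path from any parent of F reaches L without revisiting F, so there are no backdoor paths.

0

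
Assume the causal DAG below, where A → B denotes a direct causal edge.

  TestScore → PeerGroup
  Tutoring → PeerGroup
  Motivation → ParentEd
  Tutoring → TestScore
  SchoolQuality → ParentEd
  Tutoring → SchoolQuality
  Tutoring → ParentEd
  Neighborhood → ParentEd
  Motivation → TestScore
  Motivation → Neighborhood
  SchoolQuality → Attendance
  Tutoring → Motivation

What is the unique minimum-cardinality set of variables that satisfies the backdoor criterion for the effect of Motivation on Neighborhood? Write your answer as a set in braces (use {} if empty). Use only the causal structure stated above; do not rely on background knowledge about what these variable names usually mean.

Variables eligible for adjustment (non-descendants of Motivation, excluding Motivation and Neighborhood): {Attendance, SchoolQuality, Tutoring}.
Backdoor paths from Motivation to Neighborhood:
  P1: Motivation <- Tutoring -> SchoolQuality -> ParentEd <- Neighborhood
  P2: Motivation <- Tutoring -> ParentEd <- Neighborhood
Each backdoor path contains an unconditioned collider, so every path is already blocked with the empty conditioning set:
  P1: blocked at collider ParentEd (neither it nor any descendant is in the conditioning set).
  P2: blocked at collider ParentEd (neither it nor any descendant is in the conditioning set).
The empty set is therefore the unique smallest valid set.

{}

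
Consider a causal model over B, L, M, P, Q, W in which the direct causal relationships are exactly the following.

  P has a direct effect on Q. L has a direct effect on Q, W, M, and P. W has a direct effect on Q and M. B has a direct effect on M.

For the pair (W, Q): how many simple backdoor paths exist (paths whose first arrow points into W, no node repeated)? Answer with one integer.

2

A backdoor path from W to Q is any simple undirected path whose first edge points into W (i.e. leaves W via a parent).
Parents of W: {L}.
Enumerating:
  P1: W <- L -> P -> Q
  P2: W <- L -> Q
That exhausts the simple backdoor paths. Count: 2.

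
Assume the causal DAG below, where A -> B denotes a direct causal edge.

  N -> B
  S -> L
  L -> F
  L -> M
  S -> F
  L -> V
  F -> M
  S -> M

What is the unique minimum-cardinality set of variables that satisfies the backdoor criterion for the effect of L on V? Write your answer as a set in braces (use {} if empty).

Variables eligible for adjustment (non-descendants of L, excluding L and V): {B, N, S}.
Backdoor paths from L to V:
  (none)
With no backdoor paths the empty set already satisfies the criterion, and it is trivially minimal.

{}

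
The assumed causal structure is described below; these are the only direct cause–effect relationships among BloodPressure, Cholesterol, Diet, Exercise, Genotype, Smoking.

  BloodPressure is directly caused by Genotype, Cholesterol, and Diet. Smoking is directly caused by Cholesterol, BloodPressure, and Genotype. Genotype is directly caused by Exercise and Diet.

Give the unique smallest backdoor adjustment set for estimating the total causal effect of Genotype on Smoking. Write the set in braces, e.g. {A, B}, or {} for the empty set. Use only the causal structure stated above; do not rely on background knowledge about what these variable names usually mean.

{Diet}

Variables eligible for adjustment (non-descendants of Genotype, excluding Genotype and Smoking): {Cholesterol, Diet, Exercise}.
Backdoor paths from Genotype to Smoking:
  P1: Genotype <- Diet -> BloodPressure <- Cholesterol -> Smoking
  P2: Genotype <- Diet -> BloodPressure -> Smoking
The empty set is not sufficient: P2 (Genotype <- Diet -> BloodPressure -> Smoking) has no collider blocking it and no conditioned non-collider, so it is open.
Try {Diet}:
  P1: blocked at fork node Diet ∈ conditioning set.
  P2: blocked at fork node Diet ∈ conditioning set.
{Diet} contains no descendant of Genotype and blocks every backdoor path.
No other singleton works — e.g. {Exercise} leaves P2 open — so {Diet} is the unique smallest valid adjustment set.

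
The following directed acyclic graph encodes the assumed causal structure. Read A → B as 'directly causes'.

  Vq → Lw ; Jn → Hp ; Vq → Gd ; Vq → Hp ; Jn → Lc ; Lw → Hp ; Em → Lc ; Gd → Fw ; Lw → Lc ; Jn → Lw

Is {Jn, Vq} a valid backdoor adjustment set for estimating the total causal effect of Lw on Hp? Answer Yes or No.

Yes

Backdoor paths from Lw to Hp (paths whose first edge points into Lw):
  P1: Lw <- Vq -> Hp
  P2: Lw <- Jn -> Hp
Condition 1 (no descendant of Lw in the set): holds — descendants of Lw are {Hp, Lc}; none are in {Jn, Vq}.
Condition 2 (every backdoor path blocked by {Jn, Vq}):
  P1: blocked at fork node Vq ∈ conditioning set.
  P2: blocked at fork node Jn ∈ conditioning set.
{Jn, Vq} satisfies the backdoor criterion.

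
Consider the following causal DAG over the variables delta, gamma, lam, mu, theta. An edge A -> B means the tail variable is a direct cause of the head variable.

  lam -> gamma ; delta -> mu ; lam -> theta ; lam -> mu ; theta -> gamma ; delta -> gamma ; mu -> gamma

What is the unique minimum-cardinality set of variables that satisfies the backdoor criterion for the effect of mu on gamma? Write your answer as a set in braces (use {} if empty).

Variables eligible for adjustment (non-descendants of mu, excluding mu and gamma): {delta, lam, theta}.
Backdoor paths from mu to gamma:
  P1: mu <- lam -> theta -> gamma
  P2: mu <- lam -> gamma
  P3: mu <- delta -> gamma
The empty set is not sufficient: P1 (mu <- lam -> theta -> gamma) has no collider blocking it and no conditioned non-collider, so it is open.
Try {delta, lam}:
  P1: blocked at fork node lam ∈ conditioning set.
  P2: blocked at fork node lam ∈ conditioning set.
  P3: blocked at fork node delta ∈ conditioning set.
{delta, lam} contains no descendant of mu and blocks every backdoor path.
Every element of {delta, lam} is needed (dropping delta leaves P3 open; dropping lam leaves P1 open), so no proper subset is valid.
Among all size-2 subsets of the eligible variables, only {delta, lam} blocks every backdoor path, so it is the unique smallest valid adjustment set.

{delta, lam}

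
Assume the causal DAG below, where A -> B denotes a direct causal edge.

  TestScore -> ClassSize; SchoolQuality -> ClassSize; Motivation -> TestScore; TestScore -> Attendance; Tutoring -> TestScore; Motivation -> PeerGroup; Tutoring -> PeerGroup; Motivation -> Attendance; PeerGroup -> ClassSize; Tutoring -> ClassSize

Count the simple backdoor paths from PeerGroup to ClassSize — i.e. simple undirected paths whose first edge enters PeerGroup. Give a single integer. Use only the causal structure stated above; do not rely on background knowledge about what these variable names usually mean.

6

A backdoor path from PeerGroup to ClassSize is any simple undirected path whose first edge points into PeerGroup (i.e. leaves PeerGroup via a parent).
Parents of PeerGroup: {Motivation, Tutoring}.
Enumerating:
  P1: PeerGroup <- Motivation -> TestScore <- Tutoring -> ClassSize
  P2: PeerGroup <- Motivation -> TestScore -> ClassSize
  P3: PeerGroup <- Motivation -> Attendance <- TestScore <- Tutoring -> ClassSize
  P4: PeerGroup <- Motivation -> Attendance <- TestScore -> ClassSize
  P5: PeerGroup <- Tutoring -> TestScore -> ClassSize
  P6: PeerGroup <- Tutoring -> ClassSize
That exhausts the simple backdoor paths. Count: 6.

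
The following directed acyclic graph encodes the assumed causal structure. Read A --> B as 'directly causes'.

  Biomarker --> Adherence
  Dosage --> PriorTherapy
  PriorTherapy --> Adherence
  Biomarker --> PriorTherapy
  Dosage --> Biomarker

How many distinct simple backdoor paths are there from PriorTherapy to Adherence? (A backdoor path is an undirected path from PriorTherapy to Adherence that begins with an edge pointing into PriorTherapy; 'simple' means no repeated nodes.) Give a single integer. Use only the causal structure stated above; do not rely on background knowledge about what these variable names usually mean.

2

A backdoor path from PriorTherapy to Adherence is any simple undirected path whose first edge points into PriorTherapy (i.e. leaves PriorTherapy via a parent).
Parents of PriorTherapy: {Biomarker, Dosage}.
Enumerating:
  P1: PriorTherapy <- Dosage -> Biomarker -> Adherence
  P2: PriorTherapy <- Biomarker -> Adherence
That exhausts the simple backdoor paths. Count: 2.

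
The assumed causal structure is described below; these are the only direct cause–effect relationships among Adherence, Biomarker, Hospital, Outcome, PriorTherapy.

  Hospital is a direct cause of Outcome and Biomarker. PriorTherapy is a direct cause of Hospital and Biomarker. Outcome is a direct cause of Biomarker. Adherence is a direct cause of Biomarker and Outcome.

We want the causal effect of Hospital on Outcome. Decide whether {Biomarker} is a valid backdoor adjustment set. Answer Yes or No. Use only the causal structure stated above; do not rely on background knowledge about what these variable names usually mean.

Backdoor paths from Hospital to Outcome (paths whose first edge points into Hospital):
  P1: Hospital <- PriorTherapy -> Biomarker <- Adherence -> Outcome
  P2: Hospital <- PriorTherapy -> Biomarker <- Outcome
Condition 1 (no descendant of Hospital in the set): FAILS — Biomarker is a descendant of Hospital.
Condition 2 (every backdoor path blocked by {Biomarker}):
  P1: open — collider(s) Biomarker are conditioned on (or have a conditioned descendant) and no non-collider on the path is in the set.
  P2: open — collider(s) Biomarker are conditioned on (or have a conditioned descendant) and no non-collider on the path is in the set.
{Biomarker} does not satisfy the backdoor criterion.

No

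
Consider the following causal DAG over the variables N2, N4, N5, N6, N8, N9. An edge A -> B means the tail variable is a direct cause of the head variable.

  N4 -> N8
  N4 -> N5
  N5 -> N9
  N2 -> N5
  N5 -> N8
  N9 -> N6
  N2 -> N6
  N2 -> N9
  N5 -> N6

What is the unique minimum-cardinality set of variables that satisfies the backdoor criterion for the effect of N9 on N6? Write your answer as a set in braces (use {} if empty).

Variables eligible for adjustment (non-descendants of N9, excluding N9 and N6): {N2, N4, N5, N8}.
Backdoor paths from N9 to N6:
  P1: N9 <- N2 -> N5 -> N6
  P2: N9 <- N2 -> N6
  P3: N9 <- N5 <- N2 -> N6
  P4: N9 <- N5 -> N6
The empty set is not sufficient: P1 (N9 <- N2 -> N5 -> N6) has no collider blocking it and no conditioned non-collider, so it is open.
Try {N2, N5}:
  P1: blocked at fork node N2 ∈ conditioning set.
  P2: blocked at fork node N2 ∈ conditioning set.
  P3: blocked at chain node N5 ∈ conditioning set.
  P4: blocked at fork node N5 ∈ conditioning set.
{N2, N5} contains no descendant of N9 and blocks every backdoor path.
Every element of {N2, N5} is needed (dropping N2 leaves P2 open; dropping N5 leaves P4 open), so no proper subset is valid.
Among all size-2 subsets of the eligible variables, only {N2, N5} blocks every backdoor path, so it is the unique smallest valid adjustment set.

{N2, N5}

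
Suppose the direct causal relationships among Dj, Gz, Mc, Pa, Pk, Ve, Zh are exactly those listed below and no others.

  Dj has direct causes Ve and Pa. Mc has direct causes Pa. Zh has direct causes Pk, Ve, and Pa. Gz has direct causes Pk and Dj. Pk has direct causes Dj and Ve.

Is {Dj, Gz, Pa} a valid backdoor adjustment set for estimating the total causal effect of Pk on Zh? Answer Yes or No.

No

Backdoor paths from Pk to Zh (paths whose first edge points into Pk):
  P1: Pk <- Ve -> Dj <- Pa -> Zh
  P2: Pk <- Ve -> Zh
  P3: Pk <- Dj <- Pa -> Zh
  P4: Pk <- Dj <- Ve -> Zh
Condition 1 (no descendant of Pk in the set): FAILS — Gz is a descendant of Pk.
Condition 2 (every backdoor path blocked by {Dj, Gz, Pa}):
  P1: blocked at fork node Pa ∈ conditioning set.
  P2: open — no interior node is in the conditioning set.
  P3: blocked at chain node Dj ∈ conditioning set.
  P4: blocked at chain node Dj ∈ conditioning set.
{Dj, Gz, Pa} does not satisfy the backdoor criterion.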